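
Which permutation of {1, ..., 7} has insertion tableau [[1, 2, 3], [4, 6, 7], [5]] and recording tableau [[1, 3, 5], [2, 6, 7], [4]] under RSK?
Reverse the RSK construction: for i from n down to 1, find the cell of Q containing i, remove the entry at that cell from P, and reverse-bump it up through P; the value ejected from row 1 is w(i).

Step i=7: Q has 7 at row 2, column 3; remove 7 from row 2 of P and reverse-bump: 7 enters row 1 and ejects 3. So w(7) = 3. P is now [[1, 2, 7], [4, 6], [5]].
Step i=6: Q has 6 at row 2, column 2; remove 6 from row 2 of P and reverse-bump: 6 enters row 1 and ejects 2. So w(6) = 2. P is now [[1, 6, 7], [4], [5]].
Step i=5: Q has 5 at row 1, column 3; remove that cell from P, ejecting 7. So w(5) = 7. P is now [[1, 6], [4], [5]].
Step i=4: Q has 4 at row 3, column 1; remove 5 from row 3 of P and reverse-bump: 5 enters row 2 and ejects 4; 4 enters row 1 and ejects 1. So w(4) = 1. P is now [[4, 6], [5]].
Step i=3: Q has 3 at row 1, column 2; remove that cell from P, ejecting 6. So w(3) = 6. P is now [[4], [5]].
Step i=2: Q has 2 at row 2, column 1; remove 5 from row 2 of P and reverse-bump: 5 enters row 1 and ejects 4. So w(2) = 4. P is now [[5]].
Step i=1: Q has 1 at row 1, column 1; remove that cell from P, ejecting 5. So w(1) = 5. P is now [].

So w = 5 4 6 1 7 2 3.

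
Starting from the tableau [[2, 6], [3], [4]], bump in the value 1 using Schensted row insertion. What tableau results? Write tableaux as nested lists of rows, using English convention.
[[1, 6], [2], [3], [4]]

In row 1, 1 replaces 2 (the leftmost entry greater than 1); 2 is bumped to row 2. In row 2, 2 replaces 3 (the leftmost entry greater than 2); 3 is bumped to row 3. In row 3, 3 replaces 4 (the leftmost entry greater than 3); 4 is bumped to row 4. 4 starts a new row 4. The new tableau is [[1, 6], [2], [3], [4]].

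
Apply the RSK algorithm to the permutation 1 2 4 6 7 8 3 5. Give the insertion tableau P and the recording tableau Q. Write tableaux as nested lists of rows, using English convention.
Insert each entry of the permutation into P by Schensted row insertion, recording in Q the position of each new cell.

Insert 1: appended to row 1. P = [[1]], Q = [[1]].
Insert 2: appended to row 1. P = [[1, 2]], Q = [[1, 2]].
Insert 4: appended to row 1. P = [[1, 2, 4]], Q = [[1, 2, 3]].
Insert 6: appended to row 1. P = [[1, 2, 4, 6]], Q = [[1, 2, 3, 4]].
Insert 7: appended to row 1. P = [[1, 2, 4, 6, 7]], Q = [[1, 2, 3, 4, 5]].
Insert 8: appended to row 1. P = [[1, 2, 4, 6, 7, 8]], Q = [[1, 2, 3, 4, 5, 6]].
Insert 3: 3 bumps 4 from row 1; 4 starts row 2. P = [[1, 2, 3, 6, 7, 8], [4]], Q = [[1, 2, 3, 4, 5, 6], [7]].
Insert 5: 5 bumps 6 from row 1; 6 appends to row 2. P = [[1, 2, 3, 5, 7, 8], [4, 6]], Q = [[1, 2, 3, 4, 5, 6], [7, 8]].

So P = [[1, 2, 3, 5, 7, 8], [4, 6]], Q = [[1, 2, 3, 4, 5, 6], [7, 8]].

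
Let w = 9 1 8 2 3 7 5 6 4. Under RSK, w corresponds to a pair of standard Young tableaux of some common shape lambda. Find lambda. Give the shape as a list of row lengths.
[5, 1, 1, 1, 1]

Row-insert each entry into an empty tableau.

After inserting 9: P = [[9]].
After inserting 1: P = [[1], [9]].
After inserting 8: P = [[1, 8], [9]].
After inserting 2: P = [[1, 2], [8], [9]].
After inserting 3: P = [[1, 2, 3], [8], [9]].
After inserting 7: P = [[1, 2, 3, 7], [8], [9]].
After inserting 5: P = [[1, 2, 3, 5], [7], [8], [9]].
After inserting 6: P = [[1, 2, 3, 5, 6], [7], [8], [9]].
After inserting 4: P = [[1, 2, 3, 4, 6], [5], [7], [8], [9]].

The final insertion tableau P = [[1, 2, 3, 4, 6], [5], [7], [8], [9]] has shape [5, 1, 1, 1, 1].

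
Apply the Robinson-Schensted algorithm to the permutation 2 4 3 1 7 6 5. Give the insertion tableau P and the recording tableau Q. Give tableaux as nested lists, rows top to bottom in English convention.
P = [[1, 3, 5], [2, 6], [4, 7]], Q = [[1, 2, 5], [3, 6], [4, 7]]

Insert each entry of the permutation into P by Schensted row insertion, recording in Q the position of each new cell.

Insert 2: appended to row 1. P = [[2]].
Insert 4: appended to row 1. P = [[2, 4]].
Insert 3: 3 bumps 4 from row 1; 4 starts row 2. P = [[2, 3], [4]].
Insert 1: 1 bumps 2 from row 1; 2 bumps 4 from row 2; 4 starts row 3. P = [[1, 3], [2], [4]].
Insert 7: appended to row 1. P = [[1, 3, 7], [2], [4]].
Insert 6: 6 bumps 7 from row 1; 7 appends to row 2. P = [[1, 3, 6], [2, 7], [4]].
Insert 5: 5 bumps 6 from row 1; 6 bumps 7 from row 2; 7 appends to row 3. P = [[1, 3, 5], [2, 6], [4, 7]].

So P = [[1, 3, 5], [2, 6], [4, 7]], Q = [[1, 2, 5], [3, 6], [4, 7]].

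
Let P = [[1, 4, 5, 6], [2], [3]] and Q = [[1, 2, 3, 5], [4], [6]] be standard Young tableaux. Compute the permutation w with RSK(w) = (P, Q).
Reverse the RSK construction: for i from n down to 1, find the cell of Q containing i, remove the entry at that cell from P, and reverse-bump it up through P; the value ejected from row 1 is w(i).

Step i=6: Q has 6 at row 3, column 1; remove 3 from row 3 of P and reverse-bump: 3 enters row 2 and ejects 2; 2 enters row 1 and ejects 1. So w(6) = 1. P is now [[2, 4, 5, 6], [3]].
Step i=5: Q has 5 at row 1, column 4; remove that cell from P, ejecting 6. So w(5) = 6. P is now [[2, 4, 5], [3]].
Step i=4: Q has 4 at row 2, column 1; remove 3 from row 2 of P and reverse-bump: 3 enters row 1 and ejects 2. So w(4) = 2. P is now [[3, 4, 5]].
Step i=3: Q has 3 at row 1, column 3; remove that cell from P, ejecting 5. So w(3) = 5. P is now [[3, 4]].
Step i=2: Q has 2 at row 1, column 2; remove that cell from P, ejecting 4. So w(2) = 4. P is now [[3]].
Step i=1: Q has 1 at row 1, column 1; remove that cell from P, ejecting 3. So w(1) = 3. P is now [].

So w = 3 4 5 2 6 1.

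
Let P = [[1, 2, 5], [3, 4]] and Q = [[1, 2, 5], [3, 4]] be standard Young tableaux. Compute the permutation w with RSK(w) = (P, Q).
Reverse the RSK construction: for i from n down to 1, find the cell of Q containing i, remove the entry at that cell from P, and reverse-bump it up through P; the value ejected from row 1 is w(i).

Step i=5: Q has 5 at row 1, column 3; remove that cell from P, ejecting 5. So w(5) = 5. P is now [[1, 2], [3, 4]].
Step i=4: Q has 4 at row 2, column 2; remove 4 from row 2 of P and reverse-bump: 4 enters row 1 and ejects 2. So w(4) = 2. P is now [[1, 4], [3]].
Step i=3: Q has 3 at row 2, column 1; remove 3 from row 2 of P and reverse-bump: 3 enters row 1 and ejects 1. So w(3) = 1. P is now [[3, 4]].
Step i=2: Q has 2 at row 1, column 2; remove that cell from P, ejecting 4. So w(2) = 4. P is now [[3]].
Step i=1: Q has 1 at row 1, column 1; remove that cell from P, ejecting 3. So w(1) = 3. P is now [].

So w = 3 4 1 2 5.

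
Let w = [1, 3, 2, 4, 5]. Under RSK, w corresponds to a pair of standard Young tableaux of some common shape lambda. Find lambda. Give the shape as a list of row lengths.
RSK row insertion gives P = [[1, 2, 4, 5], [3]], which has shape [4, 1].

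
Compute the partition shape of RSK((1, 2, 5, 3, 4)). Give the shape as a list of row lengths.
[4, 1]

Row-insert each entry into an empty tableau.

After inserting 1: P = [[1]].
After inserting 2: P = [[1, 2]].
After inserting 5: P = [[1, 2, 5]].
After inserting 3: P = [[1, 2, 3], [5]].
After inserting 4: P = [[1, 2, 3, 4], [5]].

The final insertion tableau P = [[1, 2, 3, 4], [5]] has shape [4, 1].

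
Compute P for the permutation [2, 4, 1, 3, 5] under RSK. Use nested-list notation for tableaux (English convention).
P = [[1, 3, 5], [2, 4]]

Insert 2: appended to row 1. P = [[2]].
Insert 4: appended to row 1. P = [[2, 4]].
Insert 1: 1 bumps 2 from row 1; 2 starts row 2. P = [[1, 4], [2]].
Insert 3: 3 bumps 4 from row 1; 4 appends to row 2. P = [[1, 3], [2, 4]].
Insert 5: appended to row 1. P = [[1, 3, 5], [2, 4]].

So P = [[1, 3, 5], [2, 4]].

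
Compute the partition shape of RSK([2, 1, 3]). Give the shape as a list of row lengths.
Row-insert each entry into an empty tableau.

After inserting 2: P = [[2]].
After inserting 1: P = [[1], [2]].
After inserting 3: P = [[1, 3], [2]].

The final insertion tableau P = [[1, 3], [2]] has shape [2, 1].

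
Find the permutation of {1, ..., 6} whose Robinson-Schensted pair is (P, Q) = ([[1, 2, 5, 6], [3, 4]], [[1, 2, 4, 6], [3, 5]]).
3 4 1 5 2 6

Reverse the RSK construction: for i from n down to 1, find the cell of Q containing i, remove the entry at that cell from P, and reverse-bump it up through P; the value ejected from row 1 is w(i).

Step i=6: Q has 6 at row 1, column 4; remove that cell from P, ejecting 6. So w(6) = 6. P is now [[1, 2, 5], [3, 4]].
Step i=5: Q has 5 at row 2, column 2; remove 4 from row 2 of P and reverse-bump: 4 enters row 1 and ejects 2. So w(5) = 2. P is now [[1, 4, 5], [3]].
Step i=4: Q has 4 at row 1, column 3; remove that cell from P, ejecting 5. So w(4) = 5. P is now [[1, 4], [3]].
Step i=3: Q has 3 at row 2, column 1; remove 3 from row 2 of P and reverse-bump: 3 enters row 1 and ejects 1. So w(3) = 1. P is now [[3, 4]].
Step i=2: Q has 2 at row 1, column 2; remove that cell from P, ejecting 4. So w(2) = 4. P is now [[3]].
Step i=1: Q has 1 at row 1, column 1; remove that cell from P, ejecting 3. So w(1) = 3. P is now [].

So w = 3 4 1 5 2 6.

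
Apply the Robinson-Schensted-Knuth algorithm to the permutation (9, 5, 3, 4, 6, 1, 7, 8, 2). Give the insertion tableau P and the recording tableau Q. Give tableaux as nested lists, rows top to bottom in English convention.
P = [[1, 2, 6, 7, 8], [3, 4], [5], [9]], Q = [[1, 4, 5, 7, 8], [2, 9], [3], [6]]

Insert each entry of the permutation into P by Schensted row insertion, recording in Q the position of each new cell.

Insert 9: appended to row 1. P = [[9]].
Insert 5: 5 bumps 9 from row 1; 9 starts row 2. P = [[5], [9]].
Insert 3: 3 bumps 5 from row 1; 5 bumps 9 from row 2; 9 starts row 3. P = [[3], [5], [9]].
Insert 4: appended to row 1. P = [[3, 4], [5], [9]].
Insert 6: appended to row 1. P = [[3, 4, 6], [5], [9]].
Insert 1: 1 bumps 3 from row 1; 3 bumps 5 from row 2; 5 bumps 9 from row 3; 9 starts row 4. P = [[1, 4, 6], [3], [5], [9]].
Insert 7: appended to row 1. P = [[1, 4, 6, 7], [3], [5], [9]].
Insert 8: appended to row 1. P = [[1, 4, 6, 7, 8], [3], [5], [9]].
Insert 2: 2 bumps 4 from row 1; 4 appends to row 2. P = [[1, 2, 6, 7, 8], [3, 4], [5], [9]].

So P = [[1, 2, 6, 7, 8], [3, 4], [5], [9]], Q = [[1, 4, 5, 7, 8], [2, 9], [3], [6]].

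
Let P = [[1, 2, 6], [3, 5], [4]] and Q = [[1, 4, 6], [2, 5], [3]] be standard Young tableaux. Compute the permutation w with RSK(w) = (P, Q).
Reverse RSK: for i = n, n-1, ..., 1, locate i in Q, remove the corresponding corner cell from P, and reverse-bump its entry up through P; the value ejected from row 1 is w(i).

So w = 4 3 1 5 2 6.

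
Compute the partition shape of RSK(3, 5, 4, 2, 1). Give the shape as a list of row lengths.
[2, 1, 1, 1]

Row-insert each entry into an empty tableau.

After inserting 3: P = [[3]].
After inserting 5: P = [[3, 5]].
After inserting 4: P = [[3, 4], [5]].
After inserting 2: P = [[2, 4], [3], [5]].
After inserting 1: P = [[1, 4], [2], [3], [5]].

The final insertion tableau P = [[1, 4], [2], [3], [5]] has shape [2, 1, 1, 1].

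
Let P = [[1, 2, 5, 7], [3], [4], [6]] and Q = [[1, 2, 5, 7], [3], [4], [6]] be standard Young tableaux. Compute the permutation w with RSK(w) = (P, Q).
Reverse the RSK construction: for i from n down to 1, find the cell of Q containing i, remove the entry at that cell from P, and reverse-bump it up through P; the value ejected from row 1 is w(i).

Step i=7: Q has 7 at row 1, column 4; remove that cell from P, ejecting 7. So w(7) = 7. P is now [[1, 2, 5], [3], [4], [6]].
Step i=6: Q has 6 at row 4, column 1; remove 6 from row 4 of P and reverse-bump: 6 enters row 3 and ejects 4; 4 enters row 2 and ejects 3; 3 enters row 1 and ejects 2. So w(6) = 2. P is now [[1, 3, 5], [4], [6]].
Step i=5: Q has 5 at row 1, column 3; remove that cell from P, ejecting 5. So w(5) = 5. P is now [[1, 3], [4], [6]].
Step i=4: Q has 4 at row 3, column 1; remove 6 from row 3 of P and reverse-bump: 6 enters row 2 and ejects 4; 4 enters row 1 and ejects 3. So w(4) = 3. P is now [[1, 4], [6]].
Step i=3: Q has 3 at row 2, column 1; remove 6 from row 2 of P and reverse-bump: 6 enters row 1 and ejects 4. So w(3) = 4. P is now [[1, 6]].
Step i=2: Q has 2 at row 1, column 2; remove that cell from P, ejecting 6. So w(2) = 6. P is now [[1]].
Step i=1: Q has 1 at row 1, column 1; remove that cell from P, ejecting 1. So w(1) = 1. P is now [].

So w = 1 6 4 3 5 2 7.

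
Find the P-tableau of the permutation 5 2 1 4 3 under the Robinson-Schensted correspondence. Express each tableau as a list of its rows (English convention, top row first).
P = [[1, 3], [2, 4], [5]]

Insert 5: appended to row 1. P = [[5]].
Insert 2: 2 bumps 5 from row 1; 5 starts row 2. P = [[2], [5]].
Insert 1: 1 bumps 2 from row 1; 2 bumps 5 from row 2; 5 starts row 3. P = [[1], [2], [5]].
Insert 4: appended to row 1. P = [[1, 4], [2], [5]].
Insert 3: 3 bumps 4 from row 1; 4 appends to row 2. P = [[1, 3], [2, 4], [5]].

So P = [[1, 3], [2, 4], [5]].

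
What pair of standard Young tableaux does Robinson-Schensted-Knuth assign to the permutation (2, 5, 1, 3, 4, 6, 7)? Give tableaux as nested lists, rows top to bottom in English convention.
Insert each entry of the permutation into P by Schensted row insertion, recording in Q the position of each new cell.

After inserting 2: P = [[2]].
After inserting 5: P = [[2, 5]].
After inserting 1: P = [[1, 5], [2]].
After inserting 3: P = [[1, 3], [2, 5]].
After inserting 4: P = [[1, 3, 4], [2, 5]].
After inserting 6: P = [[1, 3, 4, 6], [2, 5]].
After inserting 7: P = [[1, 3, 4, 6, 7], [2, 5]].

So P = [[1, 3, 4, 6, 7], [2, 5]], Q = [[1, 2, 5, 6, 7], [3, 4]].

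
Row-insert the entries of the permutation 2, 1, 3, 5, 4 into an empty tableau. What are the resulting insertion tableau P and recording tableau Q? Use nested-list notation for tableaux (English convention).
P = [[1, 3, 4], [2, 5]], Q = [[1, 3, 4], [2, 5]]

Insert each entry of the permutation into P by Schensted row insertion, recording in Q the position of each new cell.

Insert 2: appended to row 1. P = [[2]].
Insert 1: 1 bumps 2 from row 1; 2 starts row 2. P = [[1], [2]].
Insert 3: appended to row 1. P = [[1, 3], [2]].
Insert 5: appended to row 1. P = [[1, 3, 5], [2]].
Insert 4: 4 bumps 5 from row 1; 5 appends to row 2. P = [[1, 3, 4], [2, 5]].

So P = [[1, 3, 4], [2, 5]], Q = [[1, 3, 4], [2, 5]].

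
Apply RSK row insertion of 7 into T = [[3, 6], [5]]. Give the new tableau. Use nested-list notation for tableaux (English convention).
7 is larger than every entry of row 1, so it is appended to row 1. The new tableau is [[3, 6, 7], [5]].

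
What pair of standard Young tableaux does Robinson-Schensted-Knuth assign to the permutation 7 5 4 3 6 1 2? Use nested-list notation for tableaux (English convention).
P = [[1, 2], [3, 6], [4], [5], [7]], Q = [[1, 5], [2, 7], [3], [4], [6]]

Insert each entry of the permutation into P by Schensted row insertion, recording in Q the position of each new cell.

Insert 7: appended to row 1. P = [[7]].
Insert 5: 5 bumps 7 from row 1; 7 starts row 2. P = [[5], [7]].
Insert 4: 4 bumps 5 from row 1; 5 bumps 7 from row 2; 7 starts row 3. P = [[4], [5], [7]].
Insert 3: 3 bumps 4 from row 1; 4 bumps 5 from row 2; 5 bumps 7 from row 3; 7 starts row 4. P = [[3], [4], [5], [7]].
Insert 6: appended to row 1. P = [[3, 6], [4], [5], [7]].
Insert 1: 1 bumps 3 from row 1; 3 bumps 4 from row 2; 4 bumps 5 from row 3; 5 bumps 7 from row 4; 7 starts row 5. P = [[1, 6], [3], [4], [5], [7]].
Insert 2: 2 bumps 6 from row 1; 6 appends to row 2. P = [[1, 2], [3, 6], [4], [5], [7]].

So P = [[1, 2], [3, 6], [4], [5], [7]], Q = [[1, 5], [2, 7], [3], [4], [6]].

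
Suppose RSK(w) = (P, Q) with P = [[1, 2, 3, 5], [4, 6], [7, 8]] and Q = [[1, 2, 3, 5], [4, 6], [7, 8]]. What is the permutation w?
Reverse RSK: for i = n, n-1, ..., 1, locate i in Q, remove the corresponding corner cell from P, and reverse-bump its entry up through P; the value ejected from row 1 is w(i).

So w = 1 2 7 4 8 6 3 5.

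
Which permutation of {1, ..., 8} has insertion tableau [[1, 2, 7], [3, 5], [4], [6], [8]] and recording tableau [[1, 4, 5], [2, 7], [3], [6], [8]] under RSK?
8 6 4 5 7 1 3 2

Reverse the RSK construction: for i from n down to 1, find the cell of Q containing i, remove the entry at that cell from P, and reverse-bump it up through P; the value ejected from row 1 is w(i).

Step i=8: Q has 8 at row 5, column 1; remove 8 from row 5 of P and reverse-bump: 8 enters row 4 and ejects 6; 6 enters row 3 and ejects 4; 4 enters row 2 and ejects 3; 3 enters row 1 and ejects 2. So w(8) = 2. P is now [[1, 3, 7], [4, 5], [6], [8]].
Step i=7: Q has 7 at row 2, column 2; remove 5 from row 2 of P and reverse-bump: 5 enters row 1 and ejects 3. So w(7) = 3. P is now [[1, 5, 7], [4], [6], [8]].
Step i=6: Q has 6 at row 4, column 1; remove 8 from row 4 of P and reverse-bump: 8 enters row 3 and ejects 6; 6 enters row 2 and ejects 4; 4 enters row 1 and ejects 1. So w(6) = 1. P is now [[4, 5, 7], [6], [8]].
Step i=5: Q has 5 at row 1, column 3; remove that cell from P, ejecting 7. So w(5) = 7. P is now [[4, 5], [6], [8]].
Step i=4: Q has 4 at row 1, column 2; remove that cell from P, ejecting 5. So w(4) = 5. P is now [[4], [6], [8]].
Step i=3: Q has 3 at row 3, column 1; remove 8 from row 3 of P and reverse-bump: 8 enters row 2 and ejects 6; 6 enters row 1 and ejects 4. So w(3) = 4. P is now [[6], [8]].
Step i=2: Q has 2 at row 2, column 1; remove 8 from row 2 of P and reverse-bump: 8 enters row 1 and ejects 6. So w(2) = 6. P is now [[8]].
Step i=1: Q has 1 at row 1, column 1; remove that cell from P, ejecting 8. So w(1) = 8. P is now [].

So w = 8 6 4 5 7 1 3 2.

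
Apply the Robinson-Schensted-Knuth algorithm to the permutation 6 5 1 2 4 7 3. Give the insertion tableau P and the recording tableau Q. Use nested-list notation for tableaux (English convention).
P = [[1, 2, 3, 7], [4], [5], [6]], Q = [[1, 4, 5, 6], [2], [3], [7]]

Insert each entry of the permutation into P by Schensted row insertion, recording in Q the position of each new cell.

Insert 6: appended to row 1. P = [[6]].
Insert 5: 5 bumps 6 from row 1; 6 starts row 2. P = [[5], [6]].
Insert 1: 1 bumps 5 from row 1; 5 bumps 6 from row 2; 6 starts row 3. P = [[1], [5], [6]].
Insert 2: appended to row 1. P = [[1, 2], [5], [6]].
Insert 4: appended to row 1. P = [[1, 2, 4], [5], [6]].
Insert 7: appended to row 1. P = [[1, 2, 4, 7], [5], [6]].
Insert 3: 3 bumps 4 from row 1; 4 bumps 5 from row 2; 5 bumps 6 from row 3; 6 starts row 4. P = [[1, 2, 3, 7], [4], [5], [6]].

So P = [[1, 2, 3, 7], [4], [5], [6]], Q = [[1, 4, 5, 6], [2], [3], [7]].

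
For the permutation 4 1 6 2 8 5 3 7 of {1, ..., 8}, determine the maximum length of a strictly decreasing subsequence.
3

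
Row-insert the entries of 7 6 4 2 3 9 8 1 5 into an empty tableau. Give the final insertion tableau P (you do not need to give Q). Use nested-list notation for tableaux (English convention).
Insert 7: appended to row 1. P = [[7]].
Insert 6: 6 bumps 7 from row 1; 7 starts row 2. P = [[6], [7]].
Insert 4: 4 bumps 6 from row 1; 6 bumps 7 from row 2; 7 starts row 3. P = [[4], [6], [7]].
Insert 2: 2 bumps 4 from row 1; 4 bumps 6 from row 2; 6 bumps 7 from row 3; 7 starts row 4. P = [[2], [4], [6], [7]].
Insert 3: appended to row 1. P = [[2, 3], [4], [6], [7]].
Insert 9: appended to row 1. P = [[2, 3, 9], [4], [6], [7]].
Insert 8: 8 bumps 9 from row 1; 9 appends to row 2. P = [[2, 3, 8], [4, 9], [6], [7]].
Insert 1: 1 bumps 2 from row 1; 2 bumps 4 from row 2; 4 bumps 6 from row 3; 6 bumps 7 from row 4; 7 starts row 5. P = [[1, 3, 8], [2, 9], [4], [6], [7]].
Insert 5: 5 bumps 8 from row 1; 8 bumps 9 from row 2; 9 appends to row 3. P = [[1, 3, 5], [2, 8], [4, 9], [6], [7]].

So P = [[1, 3, 5], [2, 8], [4, 9], [6], [7]].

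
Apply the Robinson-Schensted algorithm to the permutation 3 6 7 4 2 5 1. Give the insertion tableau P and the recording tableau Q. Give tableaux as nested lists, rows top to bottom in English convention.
P = [[1, 4, 5], [2, 7], [3], [6]], Q = [[1, 2, 3], [4, 6], [5], [7]]

Insert each entry of the permutation into P by Schensted row insertion, recording in Q the position of each new cell.

Insert 3: appended to row 1. P = [[3]].
Insert 6: appended to row 1. P = [[3, 6]].
Insert 7: appended to row 1. P = [[3, 6, 7]].
Insert 4: 4 bumps 6 from row 1; 6 starts row 2. P = [[3, 4, 7], [6]].
Insert 2: 2 bumps 3 from row 1; 3 bumps 6 from row 2; 6 starts row 3. P = [[2, 4, 7], [3], [6]].
Insert 5: 5 bumps 7 from row 1; 7 appends to row 2. P = [[2, 4, 5], [3, 7], [6]].
Insert 1: 1 bumps 2 from row 1; 2 bumps 3 from row 2; 3 bumps 6 from row 3; 6 starts row 4. P = [[1, 4, 5], [2, 7], [3], [6]].

So P = [[1, 4, 5], [2, 7], [3], [6]], Q = [[1, 2, 3], [4, 6], [5], [7]].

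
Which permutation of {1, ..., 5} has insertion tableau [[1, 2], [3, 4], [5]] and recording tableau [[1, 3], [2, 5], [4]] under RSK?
Reverse the RSK construction: for i from n down to 1, find the cell of Q containing i, remove the entry at that cell from P, and reverse-bump it up through P; the value ejected from row 1 is w(i).

Step i=5: Q has 5 at row 2, column 2; remove 4 from row 2 of P and reverse-bump: 4 enters row 1 and ejects 2. So w(5) = 2. P is now [[1, 4], [3], [5]].
Step i=4: Q has 4 at row 3, column 1; remove 5 from row 3 of P and reverse-bump: 5 enters row 2 and ejects 3; 3 enters row 1 and ejects 1. So w(4) = 1. P is now [[3, 4], [5]].
Step i=3: Q has 3 at row 1, column 2; remove that cell from P, ejecting 4. So w(3) = 4. P is now [[3], [5]].
Step i=2: Q has 2 at row 2, column 1; remove 5 from row 2 of P and reverse-bump: 5 enters row 1 and ejects 3. So w(2) = 3. P is now [[5]].
Step i=1: Q has 1 at row 1, column 1; remove that cell from P, ejecting 5. So w(1) = 5. P is now [].

So w = 5 3 4 1 2.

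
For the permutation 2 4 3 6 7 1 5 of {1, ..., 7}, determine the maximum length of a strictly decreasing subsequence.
3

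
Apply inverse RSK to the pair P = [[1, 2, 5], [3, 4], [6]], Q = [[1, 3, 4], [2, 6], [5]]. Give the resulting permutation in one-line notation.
Reverse RSK: for i = n, n-1, ..., 1, locate i in Q, remove the corresponding corner cell from P, and reverse-bump its entry up through P; the value ejected from row 1 is w(i).

So w = 6 3 4 5 1 2.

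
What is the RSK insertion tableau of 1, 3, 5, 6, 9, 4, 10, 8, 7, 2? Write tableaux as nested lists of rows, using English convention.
P = [[1, 2, 4, 6, 7, 10], [3, 8], [5], [9]]

After inserting 1: P = [[1]].
After inserting 3: P = [[1, 3]].
After inserting 5: P = [[1, 3, 5]].
After inserting 6: P = [[1, 3, 5, 6]].
After inserting 9: P = [[1, 3, 5, 6, 9]].
After inserting 4: P = [[1, 3, 4, 6, 9], [5]].
After inserting 10: P = [[1, 3, 4, 6, 9, 10], [5]].
After inserting 8: P = [[1, 3, 4, 6, 8, 10], [5, 9]].
After inserting 7: P = [[1, 3, 4, 6, 7, 10], [5, 8], [9]].
After inserting 2: P = [[1, 2, 4, 6, 7, 10], [3, 8], [5], [9]].

So P = [[1, 2, 4, 6, 7, 10], [3, 8], [5], [9]].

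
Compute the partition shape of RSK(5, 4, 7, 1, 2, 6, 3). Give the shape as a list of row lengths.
[3, 2, 2]

Row-insert each entry into an empty tableau.

After inserting 5: P = [[5]].
After inserting 4: P = [[4], [5]].
After inserting 7: P = [[4, 7], [5]].
After inserting 1: P = [[1, 7], [4], [5]].
After inserting 2: P = [[1, 2], [4, 7], [5]].
After inserting 6: P = [[1, 2, 6], [4, 7], [5]].
After inserting 3: P = [[1, 2, 3], [4, 6], [5, 7]].

The final insertion tableau P = [[1, 2, 3], [4, 6], [5, 7]] has shape [3, 2, 2].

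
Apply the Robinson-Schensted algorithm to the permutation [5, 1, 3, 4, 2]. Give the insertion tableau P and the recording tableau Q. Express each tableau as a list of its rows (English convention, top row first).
Insert each entry of the permutation into P by Schensted row insertion, recording in Q the position of each new cell.

Insert 5: appended to row 1. P = [[5]].
Insert 1: 1 bumps 5 from row 1; 5 starts row 2. P = [[1], [5]].
Insert 3: appended to row 1. P = [[1, 3], [5]].
Insert 4: appended to row 1. P = [[1, 3, 4], [5]].
Insert 2: 2 bumps 3 from row 1; 3 bumps 5 from row 2; 5 starts row 3. P = [[1, 2, 4], [3], [5]].

So P = [[1, 2, 4], [3], [5]], Q = [[1, 3, 4], [2], [5]].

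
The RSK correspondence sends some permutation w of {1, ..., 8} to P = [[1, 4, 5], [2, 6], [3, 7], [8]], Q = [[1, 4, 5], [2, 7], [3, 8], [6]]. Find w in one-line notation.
Reverse the RSK construction: for i from n down to 1, find the cell of Q containing i, remove the entry at that cell from P, and reverse-bump it up through P; the value ejected from row 1 is w(i).

Step i=8: Q has 8 at row 3, column 2; remove 7 from row 3 of P and reverse-bump: 7 enters row 2 and ejects 6; 6 enters row 1 and ejects 5. So w(8) = 5. P is now [[1, 4, 6], [2, 7], [3], [8]].
Step i=7: Q has 7 at row 2, column 2; remove 7 from row 2 of P and reverse-bump: 7 enters row 1 and ejects 6. So w(7) = 6. P is now [[1, 4, 7], [2], [3], [8]].
Step i=6: Q has 6 at row 4, column 1; remove 8 from row 4 of P and reverse-bump: 8 enters row 3 and ejects 3; 3 enters row 2 and ejects 2; 2 enters row 1 and ejects 1. So w(6) = 1. P is now [[2, 4, 7], [3], [8]].
Step i=5: Q has 5 at row 1, column 3; remove that cell from P, ejecting 7. So w(5) = 7. P is now [[2, 4], [3], [8]].
Step i=4: Q has 4 at row 1, column 2; remove that cell from P, ejecting 4. So w(4) = 4. P is now [[2], [3], [8]].
Step i=3: Q has 3 at row 3, column 1; remove 8 from row 3 of P and reverse-bump: 8 enters row 2 and ejects 3; 3 enters row 1 and ejects 2. So w(3) = 2. P is now [[3], [8]].
Step i=2: Q has 2 at row 2, column 1; remove 8 from row 2 of P and reverse-bump: 8 enters row 1 and ejects 3. So w(2) = 3. P is now [[8]].
Step i=1: Q has 1 at row 1, column 1; remove that cell from P, ejecting 8. So w(1) = 8. P is now [].

So w = 8 3 2 4 7 1 6 5.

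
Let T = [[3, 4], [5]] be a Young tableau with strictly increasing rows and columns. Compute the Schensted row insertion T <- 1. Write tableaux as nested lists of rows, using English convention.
[[1, 4], [3], [5]]

In row 1, 1 replaces 3 (the leftmost entry greater than 1); 3 is bumped to row 2. In row 2, 3 replaces 5 (the leftmost entry greater than 3); 5 is bumped to row 3. 5 starts a new row 3. The new tableau is [[1, 4], [3], [5]].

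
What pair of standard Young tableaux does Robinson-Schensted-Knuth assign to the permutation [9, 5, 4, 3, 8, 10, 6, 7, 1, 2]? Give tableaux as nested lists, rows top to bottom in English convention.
P = [[1, 2, 7], [3, 6, 10], [4, 8], [5], [9]], Q = [[1, 5, 6], [2, 7, 8], [3, 10], [4], [9]]

Insert each entry of the permutation into P by Schensted row insertion, recording in Q the position of each new cell.

Insert 9: appended to row 1. P = [[9]], Q = [[1]].
Insert 5: 5 bumps 9 from row 1; 9 starts row 2. P = [[5], [9]], Q = [[1], [2]].
Insert 4: 4 bumps 5 from row 1; 5 bumps 9 from row 2; 9 starts row 3. P = [[4], [5], [9]], Q = [[1], [2], [3]].
Insert 3: 3 bumps 4 from row 1; 4 bumps 5 from row 2; 5 bumps 9 from row 3; 9 starts row 4. P = [[3], [4], [5], [9]], Q = [[1], [2], [3], [4]].
Insert 8: appended to row 1. P = [[3, 8], [4], [5], [9]], Q = [[1, 5], [2], [3], [4]].
Insert 10: appended to row 1. P = [[3, 8, 10], [4], [5], [9]], Q = [[1, 5, 6], [2], [3], [4]].
Insert 6: 6 bumps 8 from row 1; 8 appends to row 2. P = [[3, 6, 10], [4, 8], [5], [9]], Q = [[1, 5, 6], [2, 7], [3], [4]].
Insert 7: 7 bumps 10 from row 1; 10 appends to row 2. P = [[3, 6, 7], [4, 8, 10], [5], [9]], Q = [[1, 5, 6], [2, 7, 8], [3], [4]].
Insert 1: 1 bumps 3 from row 1; 3 bumps 4 from row 2; 4 bumps 5 from row 3; 5 bumps 9 from row 4; 9 starts row 5. P = [[1, 6, 7], [3, 8, 10], [4], [5], [9]], Q = [[1, 5, 6], [2, 7, 8], [3], [4], [9]].
Insert 2: 2 bumps 6 from row 1; 6 bumps 8 from row 2; 8 appends to row 3. P = [[1, 2, 7], [3, 6, 10], [4, 8], [5], [9]], Q = [[1, 5, 6], [2, 7, 8], [3, 10], [4], [9]].

So P = [[1, 2, 7], [3, 6, 10], [4, 8], [5], [9]], Q = [[1, 5, 6], [2, 7, 8], [3, 10], [4], [9]].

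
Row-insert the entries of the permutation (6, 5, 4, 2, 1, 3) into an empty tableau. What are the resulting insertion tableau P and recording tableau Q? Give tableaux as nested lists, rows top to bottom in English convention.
P = [[1, 3], [2], [4], [5], [6]], Q = [[1, 6], [2], [3], [4], [5]]

Insert each entry of the permutation into P by Schensted row insertion, recording in Q the position of each new cell.

Insert 6: appended to row 1. P = [[6]], Q = [[1]].
Insert 5: 5 bumps 6 from row 1; 6 starts row 2. P = [[5], [6]], Q = [[1], [2]].
Insert 4: 4 bumps 5 from row 1; 5 bumps 6 from row 2; 6 starts row 3. P = [[4], [5], [6]], Q = [[1], [2], [3]].
Insert 2: 2 bumps 4 from row 1; 4 bumps 5 from row 2; 5 bumps 6 from row 3; 6 starts row 4. P = [[2], [4], [5], [6]], Q = [[1], [2], [3], [4]].
Insert 1: 1 bumps 2 from row 1; 2 bumps 4 from row 2; 4 bumps 5 from row 3; 5 bumps 6 from row 4; 6 starts row 5. P = [[1], [2], [4], [5], [6]], Q = [[1], [2], [3], [4], [5]].
Insert 3: appended to row 1. P = [[1, 3], [2], [4], [5], [6]], Q = [[1, 6], [2], [3], [4], [5]].

So P = [[1, 3], [2], [4], [5], [6]], Q = [[1, 6], [2], [3], [4], [5]].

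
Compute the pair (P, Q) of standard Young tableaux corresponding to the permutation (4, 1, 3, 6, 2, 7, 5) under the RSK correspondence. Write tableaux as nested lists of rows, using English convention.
Insert each entry of the permutation into P by Schensted row insertion, recording in Q the position of each new cell.

After inserting 4: P = [[4]].
After inserting 1: P = [[1], [4]].
After inserting 3: P = [[1, 3], [4]].
After inserting 6: P = [[1, 3, 6], [4]].
After inserting 2: P = [[1, 2, 6], [3], [4]].
After inserting 7: P = [[1, 2, 6, 7], [3], [4]].
After inserting 5: P = [[1, 2, 5, 7], [3, 6], [4]].

So P = [[1, 2, 5, 7], [3, 6], [4]], Q = [[1, 3, 4, 6], [2, 7], [5]].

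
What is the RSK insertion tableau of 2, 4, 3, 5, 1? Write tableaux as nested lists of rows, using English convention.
After inserting 2: P = [[2]].
After inserting 4: P = [[2, 4]].
After inserting 3: P = [[2, 3], [4]].
After inserting 5: P = [[2, 3, 5], [4]].
After inserting 1: P = [[1, 3, 5], [2], [4]].

So P = [[1, 3, 5], [2], [4]].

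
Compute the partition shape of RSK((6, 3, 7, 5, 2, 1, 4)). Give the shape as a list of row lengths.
Row-insert each entry into an empty tableau.

After inserting 6: P = [[6]].
After inserting 3: P = [[3], [6]].
After inserting 7: P = [[3, 7], [6]].
After inserting 5: P = [[3, 5], [6, 7]].
After inserting 2: P = [[2, 5], [3, 7], [6]].
After inserting 1: P = [[1, 5], [2, 7], [3], [6]].
After inserting 4: P = [[1, 4], [2, 5], [3, 7], [6]].

The final insertion tableau P = [[1, 4], [2, 5], [3, 7], [6]] has shape [2, 2, 2, 1].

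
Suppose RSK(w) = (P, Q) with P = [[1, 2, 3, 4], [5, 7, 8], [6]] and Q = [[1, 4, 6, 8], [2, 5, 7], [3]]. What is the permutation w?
6 5 1 7 2 8 3 4

Reverse RSK: for i = n, n-1, ..., 1, locate i in Q, remove the corresponding corner cell from P, and reverse-bump its entry up through P; the value ejected from row 1 is w(i).

So w = 6 5 1 7 2 8 3 4.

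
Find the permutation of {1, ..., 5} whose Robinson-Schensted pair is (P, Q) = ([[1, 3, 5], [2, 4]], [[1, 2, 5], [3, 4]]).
2 4 1 3 5

Reverse the RSK construction: for i from n down to 1, find the cell of Q containing i, remove the entry at that cell from P, and reverse-bump it up through P; the value ejected from row 1 is w(i).

Step i=5: Q has 5 at row 1, column 3; remove that cell from P, ejecting 5. So w(5) = 5. P is now [[1, 3], [2, 4]].
Step i=4: Q has 4 at row 2, column 2; remove 4 from row 2 of P and reverse-bump: 4 enters row 1 and ejects 3. So w(4) = 3. P is now [[1, 4], [2]].
Step i=3: Q has 3 at row 2, column 1; remove 2 from row 2 of P and reverse-bump: 2 enters row 1 and ejects 1. So w(3) = 1. P is now [[2, 4]].
Step i=2: Q has 2 at row 1, column 2; remove that cell from P, ejecting 4. So w(2) = 4. P is now [[2]].
Step i=1: Q has 1 at row 1, column 1; remove that cell from P, ejecting 2. So w(1) = 2. P is now [].

So w = 2 4 1 3 5.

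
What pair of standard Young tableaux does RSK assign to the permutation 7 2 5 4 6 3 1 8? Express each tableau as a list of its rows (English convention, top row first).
Insert each entry of the permutation into P by Schensted row insertion, recording in Q the position of each new cell.

Insert 7: appended to row 1. P = [[7]], Q = [[1]].
Insert 2: 2 bumps 7 from row 1; 7 starts row 2. P = [[2], [7]], Q = [[1], [2]].
Insert 5: appended to row 1. P = [[2, 5], [7]], Q = [[1, 3], [2]].
Insert 4: 4 bumps 5 from row 1; 5 bumps 7 from row 2; 7 starts row 3. P = [[2, 4], [5], [7]], Q = [[1, 3], [2], [4]].
Insert 6: appended to row 1. P = [[2, 4, 6], [5], [7]], Q = [[1, 3, 5], [2], [4]].
Insert 3: 3 bumps 4 from row 1; 4 bumps 5 from row 2; 5 bumps 7 from row 3; 7 starts row 4. P = [[2, 3, 6], [4], [5], [7]], Q = [[1, 3, 5], [2], [4], [6]].
Insert 1: 1 bumps 2 from row 1; 2 bumps 4 from row 2; 4 bumps 5 from row 3; 5 bumps 7 from row 4; 7 starts row 5. P = [[1, 3, 6], [2], [4], [5], [7]], Q = [[1, 3, 5], [2], [4], [6], [7]].
Insert 8: appended to row 1. P = [[1, 3, 6, 8], [2], [4], [5], [7]], Q = [[1, 3, 5, 8], [2], [4], [6], [7]].

So P = [[1, 3, 6, 8], [2], [4], [5], [7]], Q = [[1, 3, 5, 8], [2], [4], [6], [7]].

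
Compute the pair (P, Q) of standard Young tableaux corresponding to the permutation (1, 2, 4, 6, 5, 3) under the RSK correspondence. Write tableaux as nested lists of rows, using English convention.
Insert each entry of the permutation into P by Schensted row insertion, recording in Q the position of each new cell.

Insert 1: appended to row 1. P = [[1]].
Insert 2: appended to row 1. P = [[1, 2]].
Insert 4: appended to row 1. P = [[1, 2, 4]].
Insert 6: appended to row 1. P = [[1, 2, 4, 6]].
Insert 5: 5 bumps 6 from row 1; 6 starts row 2. P = [[1, 2, 4, 5], [6]].
Insert 3: 3 bumps 4 from row 1; 4 bumps 6 from row 2; 6 starts row 3. P = [[1, 2, 3, 5], [4], [6]].

So P = [[1, 2, 3, 5], [4], [6]], Q = [[1, 2, 3, 4], [5], [6]].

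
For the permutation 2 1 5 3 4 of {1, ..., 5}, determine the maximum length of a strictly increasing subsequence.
3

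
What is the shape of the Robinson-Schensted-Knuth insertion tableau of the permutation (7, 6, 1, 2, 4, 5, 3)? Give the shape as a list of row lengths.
[4, 1, 1, 1]

Row-insert each entry into an empty tableau.

After inserting 7: P = [[7]].
After inserting 6: P = [[6], [7]].
After inserting 1: P = [[1], [6], [7]].
After inserting 2: P = [[1, 2], [6], [7]].
After inserting 4: P = [[1, 2, 4], [6], [7]].
After inserting 5: P = [[1, 2, 4, 5], [6], [7]].
After inserting 3: P = [[1, 2, 3, 5], [4], [6], [7]].

The final insertion tableau P = [[1, 2, 3, 5], [4], [6], [7]] has shape [4, 1, 1, 1].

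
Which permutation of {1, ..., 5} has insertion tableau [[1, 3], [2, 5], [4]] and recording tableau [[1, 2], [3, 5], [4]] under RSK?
Reverse the RSK construction: for i from n down to 1, find the cell of Q containing i, remove the entry at that cell from P, and reverse-bump it up through P; the value ejected from row 1 is w(i).

Step i=5: Q has 5 at row 2, column 2; remove 5 from row 2 of P and reverse-bump: 5 enters row 1 and ejects 3. So w(5) = 3. P is now [[1, 5], [2], [4]].
Step i=4: Q has 4 at row 3, column 1; remove 4 from row 3 of P and reverse-bump: 4 enters row 2 and ejects 2; 2 enters row 1 and ejects 1. So w(4) = 1. P is now [[2, 5], [4]].
Step i=3: Q has 3 at row 2, column 1; remove 4 from row 2 of P and reverse-bump: 4 enters row 1 and ejects 2. So w(3) = 2. P is now [[4, 5]].
Step i=2: Q has 2 at row 1, column 2; remove that cell from P, ejecting 5. So w(2) = 5. P is now [[4]].
Step i=1: Q has 1 at row 1, column 1; remove that cell from P, ejecting 4. So w(1) = 4. P is now [].

So w = 4 5 2 1 3.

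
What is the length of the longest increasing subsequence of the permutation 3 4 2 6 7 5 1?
4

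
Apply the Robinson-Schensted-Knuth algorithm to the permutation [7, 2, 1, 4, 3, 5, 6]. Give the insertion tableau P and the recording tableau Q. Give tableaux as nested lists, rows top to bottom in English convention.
Insert each entry of the permutation into P by Schensted row insertion, recording in Q the position of each new cell.

After inserting 7: P = [[7]].
After inserting 2: P = [[2], [7]].
After inserting 1: P = [[1], [2], [7]].
After inserting 4: P = [[1, 4], [2], [7]].
After inserting 3: P = [[1, 3], [2, 4], [7]].
After inserting 5: P = [[1, 3, 5], [2, 4], [7]].
After inserting 6: P = [[1, 3, 5, 6], [2, 4], [7]].

So P = [[1, 3, 5, 6], [2, 4], [7]], Q = [[1, 4, 6, 7], [2, 5], [3]].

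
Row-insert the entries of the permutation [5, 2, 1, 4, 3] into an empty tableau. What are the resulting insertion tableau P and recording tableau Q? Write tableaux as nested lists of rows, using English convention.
Insert each entry of the permutation into P by Schensted row insertion, recording in Q the position of each new cell.

Insert 5: appended to row 1. P = [[5]], Q = [[1]].
Insert 2: 2 bumps 5 from row 1; 5 starts row 2. P = [[2], [5]], Q = [[1], [2]].
Insert 1: 1 bumps 2 from row 1; 2 bumps 5 from row 2; 5 starts row 3. P = [[1], [2], [5]], Q = [[1], [2], [3]].
Insert 4: appended to row 1. P = [[1, 4], [2], [5]], Q = [[1, 4], [2], [3]].
Insert 3: 3 bumps 4 from row 1; 4 appends to row 2. P = [[1, 3], [2, 4], [5]], Q = [[1, 4], [2, 5], [3]].

So P = [[1, 3], [2, 4], [5]], Q = [[1, 4], [2, 5], [3]].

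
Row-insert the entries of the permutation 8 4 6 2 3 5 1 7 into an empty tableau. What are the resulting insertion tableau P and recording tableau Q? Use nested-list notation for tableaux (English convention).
P = [[1, 3, 5, 7], [2, 6], [4], [8]], Q = [[1, 3, 6, 8], [2, 5], [4], [7]]

Insert each entry of the permutation into P by Schensted row insertion, recording in Q the position of each new cell.

Insert 8: appended to row 1. P = [[8]].
Insert 4: 4 bumps 8 from row 1; 8 starts row 2. P = [[4], [8]].
Insert 6: appended to row 1. P = [[4, 6], [8]].
Insert 2: 2 bumps 4 from row 1; 4 bumps 8 from row 2; 8 starts row 3. P = [[2, 6], [4], [8]].
Insert 3: 3 bumps 6 from row 1; 6 appends to row 2. P = [[2, 3], [4, 6], [8]].
Insert 5: appended to row 1. P = [[2, 3, 5], [4, 6], [8]].
Insert 1: 1 bumps 2 from row 1; 2 bumps 4 from row 2; 4 bumps 8 from row 3; 8 starts row 4. P = [[1, 3, 5], [2, 6], [4], [8]].
Insert 7: appended to row 1. P = [[1, 3, 5, 7], [2, 6], [4], [8]].

So P = [[1, 3, 5, 7], [2, 6], [4], [8]], Q = [[1, 3, 6, 8], [2, 5], [4], [7]].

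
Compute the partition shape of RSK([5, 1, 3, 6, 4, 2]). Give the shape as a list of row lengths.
Row-insert each entry into an empty tableau.

After inserting 5: P = [[5]].
After inserting 1: P = [[1], [5]].
After inserting 3: P = [[1, 3], [5]].
After inserting 6: P = [[1, 3, 6], [5]].
After inserting 4: P = [[1, 3, 4], [5, 6]].
After inserting 2: P = [[1, 2, 4], [3, 6], [5]].

The final insertion tableau P = [[1, 2, 4], [3, 6], [5]] has shape [3, 2, 1].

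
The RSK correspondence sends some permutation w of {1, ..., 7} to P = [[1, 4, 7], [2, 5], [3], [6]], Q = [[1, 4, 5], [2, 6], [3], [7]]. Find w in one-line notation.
Reverse the RSK construction: for i from n down to 1, find the cell of Q containing i, remove the entry at that cell from P, and reverse-bump it up through P; the value ejected from row 1 is w(i).

Step i=7: Q has 7 at row 4, column 1; remove 6 from row 4 of P and reverse-bump: 6 enters row 3 and ejects 3; 3 enters row 2 and ejects 2; 2 enters row 1 and ejects 1. So w(7) = 1. P is now [[2, 4, 7], [3, 5], [6]].
Step i=6: Q has 6 at row 2, column 2; remove 5 from row 2 of P and reverse-bump: 5 enters row 1 and ejects 4. So w(6) = 4. P is now [[2, 5, 7], [3], [6]].
Step i=5: Q has 5 at row 1, column 3; remove that cell from P, ejecting 7. So w(5) = 7. P is now [[2, 5], [3], [6]].
Step i=4: Q has 4 at row 1, column 2; remove that cell from P, ejecting 5. So w(4) = 5. P is now [[2], [3], [6]].
Step i=3: Q has 3 at row 3, column 1; remove 6 from row 3 of P and reverse-bump: 6 enters row 2 and ejects 3; 3 enters row 1 and ejects 2. So w(3) = 2. P is now [[3], [6]].
Step i=2: Q has 2 at row 2, column 1; remove 6 from row 2 of P and reverse-bump: 6 enters row 1 and ejects 3. So w(2) = 3. P is now [[6]].
Step i=1: Q has 1 at row 1, column 1; remove that cell from P, ejecting 6. So w(1) = 6. P is now [].

So w = 6 3 2 5 7 4 1.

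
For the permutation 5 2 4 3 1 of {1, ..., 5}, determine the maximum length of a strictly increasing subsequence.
2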